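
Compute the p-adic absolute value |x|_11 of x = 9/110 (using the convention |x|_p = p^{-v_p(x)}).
|9/110|_11 = 11

Step 1 — compute v_11(x) by factoring powers of 11 out of the numerator and denominator: v_11(9/110) = -1. Step 2 — apply |x|_p = p^{-v_p(x)} = 11^{1} = 11.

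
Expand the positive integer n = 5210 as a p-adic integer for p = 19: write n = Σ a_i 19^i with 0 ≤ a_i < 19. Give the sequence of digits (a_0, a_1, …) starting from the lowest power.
(a_0, a_1, …) = (4, 8, 14)

Repeated division by 19 gives the digits low-to-high: 5210 = 4 + 8·19^1 + 14·19^2. Digit sequence: (4, 8, 14).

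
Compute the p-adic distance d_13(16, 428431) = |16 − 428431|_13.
d_13(16, 428431) = 1/28561

Step 1 — x − y = 16 − 428431 = -428415. Step 2 — v_13(-428415) = 4 (factor: -428415 = −(13^4 · 15); the sign does not affect v_p). Step 3 — |x − y|_13 = 13^{-4} = 1/28561.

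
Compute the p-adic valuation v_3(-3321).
v_3(-3321) = 4

v_3(n) is the largest exponent k such that 3^k divides n. Factor out: -3321 = -3^4 · 41. (Sign doesn't affect v_p.) So v_3(-3321) = 4.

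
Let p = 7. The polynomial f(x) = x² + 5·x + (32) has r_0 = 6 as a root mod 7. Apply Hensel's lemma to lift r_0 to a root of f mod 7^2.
r_1 = 6 (mod 49)

Hensel: r_{i+1} = r_i − f(r_i)·(f′(r_i))^{-1} mod 7^{i+2}, f′(x) = 2x + 5. Iterate:
  r_0 = 6 (mod 7)
  r_1 = 6 (mod 49)
Final: r = 6 satisfies f(r) ≡ 0 mod 7^2.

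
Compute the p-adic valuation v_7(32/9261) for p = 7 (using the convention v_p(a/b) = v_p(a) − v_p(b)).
v_7(32/9261) = -3

Factor powers of 7 from the numerator and denominator of the reduced fraction: 32 = 7^0 · 32 and 9261 = 7^3 · 27. Apply v_p(a/b) = v_p(a) − v_p(b): v_7(32/9261) = 0 − 3 = -3.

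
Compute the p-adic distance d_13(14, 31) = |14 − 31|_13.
d_13(14, 31) = 1

Step 1 — x − y = 14 − 31 = -17. Step 2 — v_13(-17) = 0 (factor: -17 = −(13^0 · 17); the sign does not affect v_p). Step 3 — |x − y|_13 = 13^{0} = 1.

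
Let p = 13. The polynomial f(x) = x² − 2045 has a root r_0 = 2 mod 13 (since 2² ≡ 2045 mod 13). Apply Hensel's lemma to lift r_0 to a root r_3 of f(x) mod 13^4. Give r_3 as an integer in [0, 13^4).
r_3 = 17708 (mod 28561)

Hensel's recurrence: r_{i+1} = r_i − f(r_i)·(f′(r_i))^{-1} mod 13^{i+2}, with f′(x) = 2x. Iterate:
  r_0 = 2 (mod 13)
  r_1 = 132 (mod 169)
  r_2 = 132 (mod 2197)
  r_3 = 17708 (mod 28561)
Final: r_3 = 17708, and one checks f(r_3) ≡ 0 mod 13^4.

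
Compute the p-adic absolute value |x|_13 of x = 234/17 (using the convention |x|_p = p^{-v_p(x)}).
|234/17|_13 = 1/13

Step 1 — compute v_13(x) by factoring powers of 13 out of the numerator and denominator: v_13(234/17) = 1. Step 2 — apply |x|_p = p^{-v_p(x)} = 13^{-1} = 1/13.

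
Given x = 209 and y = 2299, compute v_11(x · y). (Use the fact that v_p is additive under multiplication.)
v_11(480491) = 3

v_p(x) = 1 (factor: 209 = 11^1 · 19); v_p(y) = 2 (factor: 2299 = 11^2 · 19). Additivity: v_p(xy) = v_p(x) + v_p(y) = 1 + 2 = 3. (Direct check: xy = 480491 = 11^3 · (361).)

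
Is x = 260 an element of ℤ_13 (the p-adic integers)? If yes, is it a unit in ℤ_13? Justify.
x ∈ ℤ_13 but not a unit; v_13(x) = 1 > 0

ℤ_13 = {x ∈ ℚ_13 : v_13(x) ≥ 0} and ℤ_13^× = {x ∈ ℤ_13 : v_13(x) = 0}. Here v_13(260) = v_13(num) − v_13(den) = 1; compare against these criteria.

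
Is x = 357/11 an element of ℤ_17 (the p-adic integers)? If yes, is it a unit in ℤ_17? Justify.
x ∈ ℤ_17 but not a unit; v_17(x) = 1 > 0

ℤ_17 = {x ∈ ℚ_17 : v_17(x) ≥ 0} and ℤ_17^× = {x ∈ ℤ_17 : v_17(x) = 0}. Here v_17(357/11) = v_17(num) − v_17(den) = 1; compare against these criteria.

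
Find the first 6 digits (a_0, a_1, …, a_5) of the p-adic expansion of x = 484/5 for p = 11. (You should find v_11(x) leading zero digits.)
(a_0, …, a_5) = (0, 0, 3, 2, 2, 2)

v_11(484/5) = 2, so a_0 = ... = a_1 = 0. Factor out: x = 11^2 · u with u = 4/5 a unit in ℤ_11. Expand u iteratively via a_{v+i} = u_i mod 11, u_{i+1} = (u_i − a_{v+i})/11:
  u_0 = 4/5;  a_2 = 3;  u_1 = (u_0 − 3)/11 = -1/5
  u_1 = -1/5;  a_3 = 2;  u_2 = (u_1 − 2)/11 = -1/5
  u_2 = -1/5;  a_4 = 2;  u_3 = (u_2 − 2)/11 = -1/5
  u_3 = -1/5;  a_5 = 2;  u_4 = (u_3 − 2)/11 = -1/5
Digits: (0, 0, 3, 2, 2, 2).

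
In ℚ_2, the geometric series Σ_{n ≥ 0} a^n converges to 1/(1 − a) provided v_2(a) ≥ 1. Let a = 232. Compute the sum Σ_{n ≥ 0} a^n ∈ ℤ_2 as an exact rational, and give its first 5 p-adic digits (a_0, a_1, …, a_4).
Σ a^n = 1/(1 − a) = -1/231;  first 5 digits = (1, 0, 0, 1, 0)

v_2(a) = 3 ≥ 1, so the series converges in ℤ_2 to 1/(1 − a) = 1/(1 − 232) = -1/231. Expand this rational in ℤ_2: compute digits iteratively via d_i = x_i mod 2, x_{i+1} = (x_i − d_i)/2. The first 5 digits are (1, 0, 0, 1, 0).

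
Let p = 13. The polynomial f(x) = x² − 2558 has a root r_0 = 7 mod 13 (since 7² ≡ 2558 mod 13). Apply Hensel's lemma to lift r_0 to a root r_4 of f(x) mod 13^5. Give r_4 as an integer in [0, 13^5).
r_4 = 87861 (mod 371293)

Hensel's recurrence: r_{i+1} = r_i − f(r_i)·(f′(r_i))^{-1} mod 13^{i+2}, with f′(x) = 2x. Iterate:
  r_0 = 7 (mod 13)
  r_1 = 150 (mod 169)
  r_2 = 2178 (mod 2197)
  r_3 = 2178 (mod 28561)
  r_4 = 87861 (mod 371293)
Final: r_4 = 87861, and one checks f(r_4) ≡ 0 mod 13^5.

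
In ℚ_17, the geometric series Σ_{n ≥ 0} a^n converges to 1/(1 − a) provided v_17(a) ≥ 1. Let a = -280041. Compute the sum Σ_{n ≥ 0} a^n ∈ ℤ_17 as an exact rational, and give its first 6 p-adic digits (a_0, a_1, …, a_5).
Σ a^n = 1/(1 − a) = 1/280042;  first 6 digits = (1, 0, 0, 11, 13, 16)

v_17(a) = 3 ≥ 1, so the series converges in ℤ_17 to 1/(1 − a) = 1/(1 − (-280041)) = 1/280042. Expand this rational in ℤ_17: compute digits iteratively via d_i = x_i mod 17, x_{i+1} = (x_i − d_i)/17. The first 6 digits are (1, 0, 0, 11, 13, 16).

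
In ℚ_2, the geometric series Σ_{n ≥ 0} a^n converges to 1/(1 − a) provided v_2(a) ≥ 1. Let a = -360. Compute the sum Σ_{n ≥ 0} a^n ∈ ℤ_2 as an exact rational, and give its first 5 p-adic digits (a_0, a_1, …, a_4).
Σ a^n = 1/(1 − a) = 1/361;  first 5 digits = (1, 0, 0, 1, 1)

v_2(a) = 3 ≥ 1, so the series converges in ℤ_2 to 1/(1 − a) = 1/(1 − (-360)) = 1/361. Expand this rational in ℤ_2: compute digits iteratively via d_i = x_i mod 2, x_{i+1} = (x_i − d_i)/2. The first 5 digits are (1, 0, 0, 1, 1).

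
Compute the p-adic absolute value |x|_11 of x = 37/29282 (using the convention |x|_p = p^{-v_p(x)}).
|37/29282|_11 = 14641

Step 1 — compute v_11(x) by factoring powers of 11 out of the numerator and denominator: v_11(37/29282) = -4. Step 2 — apply |x|_p = p^{-v_p(x)} = 11^{4} = 14641.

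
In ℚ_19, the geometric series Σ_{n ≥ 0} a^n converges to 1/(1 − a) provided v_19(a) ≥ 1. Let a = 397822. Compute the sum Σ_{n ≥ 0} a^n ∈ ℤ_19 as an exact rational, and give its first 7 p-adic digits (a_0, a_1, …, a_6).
Σ a^n = 1/(1 − a) = -1/397821;  first 7 digits = (1, 0, 0, 1, 3, 0, 1)

v_19(a) = 3 ≥ 1, so the series converges in ℤ_19 to 1/(1 − a) = 1/(1 − 397822) = -1/397821. Expand this rational in ℤ_19: compute digits iteratively via d_i = x_i mod 19, x_{i+1} = (x_i − d_i)/19. The first 7 digits are (1, 0, 0, 1, 3, 0, 1).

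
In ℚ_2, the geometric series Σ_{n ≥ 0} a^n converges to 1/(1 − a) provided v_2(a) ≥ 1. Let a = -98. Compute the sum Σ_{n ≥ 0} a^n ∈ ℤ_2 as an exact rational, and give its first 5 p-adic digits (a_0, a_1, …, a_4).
Σ a^n = 1/(1 − a) = 1/99;  first 5 digits = (1, 1, 0, 1, 0)

v_2(a) = 1 ≥ 1, so the series converges in ℤ_2 to 1/(1 − a) = 1/(1 − (-98)) = 1/99. Expand this rational in ℤ_2: compute digits iteratively via d_i = x_i mod 2, x_{i+1} = (x_i − d_i)/2. The first 5 digits are (1, 1, 0, 1, 0).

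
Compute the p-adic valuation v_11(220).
v_11(220) = 1

v_11(n) is the largest exponent k such that 11^k divides n. Factor out: 220 = 11^1 · 20. (Sign doesn't affect v_p.) So v_11(220) = 1.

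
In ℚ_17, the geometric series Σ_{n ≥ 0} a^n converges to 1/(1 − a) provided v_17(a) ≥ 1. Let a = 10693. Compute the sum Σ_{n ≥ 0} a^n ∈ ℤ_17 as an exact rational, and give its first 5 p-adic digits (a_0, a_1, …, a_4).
Σ a^n = 1/(1 − a) = -1/10692;  first 5 digits = (1, 0, 3, 2, 9)

v_17(a) = 2 ≥ 1, so the series converges in ℤ_17 to 1/(1 − a) = 1/(1 − 10693) = -1/10692. Expand this rational in ℤ_17: compute digits iteratively via d_i = x_i mod 17, x_{i+1} = (x_i − d_i)/17. The first 5 digits are (1, 0, 3, 2, 9).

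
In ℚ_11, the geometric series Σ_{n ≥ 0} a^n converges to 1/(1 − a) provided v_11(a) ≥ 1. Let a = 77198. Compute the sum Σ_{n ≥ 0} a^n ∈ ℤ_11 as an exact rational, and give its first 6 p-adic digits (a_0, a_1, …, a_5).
Σ a^n = 1/(1 − a) = -1/77197;  first 6 digits = (1, 0, 0, 3, 5, 0)

v_11(a) = 3 ≥ 1, so the series converges in ℤ_11 to 1/(1 − a) = 1/(1 − 77198) = -1/77197. Expand this rational in ℤ_11: compute digits iteratively via d_i = x_i mod 11, x_{i+1} = (x_i − d_i)/11. The first 6 digits are (1, 0, 0, 3, 5, 0).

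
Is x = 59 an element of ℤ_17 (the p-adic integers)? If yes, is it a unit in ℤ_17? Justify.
x ∈ ℤ_17^× (unit); v_17(x) = 0

ℤ_17 = {x ∈ ℚ_17 : v_17(x) ≥ 0} and ℤ_17^× = {x ∈ ℤ_17 : v_17(x) = 0}. Here v_17(59) = v_17(num) − v_17(den) = 0; compare against these criteria.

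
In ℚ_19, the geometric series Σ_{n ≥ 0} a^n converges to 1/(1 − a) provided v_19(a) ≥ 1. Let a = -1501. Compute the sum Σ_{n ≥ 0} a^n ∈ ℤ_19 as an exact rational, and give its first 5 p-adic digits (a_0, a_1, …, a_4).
Σ a^n = 1/(1 − a) = 1/1502;  first 5 digits = (1, 16, 4, 16, 7)

v_19(a) = 1 ≥ 1, so the series converges in ℤ_19 to 1/(1 − a) = 1/(1 − (-1501)) = 1/1502. Expand this rational in ℤ_19: compute digits iteratively via d_i = x_i mod 19, x_{i+1} = (x_i − d_i)/19. The first 5 digits are (1, 16, 4, 16, 7).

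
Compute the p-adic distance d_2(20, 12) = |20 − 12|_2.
d_2(20, 12) = 1/8

Step 1 — x − y = 20 − 12 = 8. Step 2 — v_2(8) = 3 (factor: 8 = (2^3 · 1); the sign does not affect v_p). Step 3 — |x − y|_2 = 2^{-3} = 1/8.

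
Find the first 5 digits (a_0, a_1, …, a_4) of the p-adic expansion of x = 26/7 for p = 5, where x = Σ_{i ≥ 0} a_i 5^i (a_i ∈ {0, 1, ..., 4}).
(a_0, …, a_4) = (3, 3, 3, 0, 2)

v_5(26/7) = 0 (numerator and denominator both coprime to 5), so x ∈ ℤ_5^×. Compute digits iteratively via a_i = x_i mod 5, x_{i+1} = (x_i − a_i)/5, with x_0 = x:
  x_0 = 26/7;  a_0 = 3;  x_1 = (x_0 − 3)/5 = 1/7
  x_1 = 1/7;  a_1 = 3;  x_2 = (x_1 − 3)/5 = -4/7
  x_2 = -4/7;  a_2 = 3;  x_3 = (x_2 − 3)/5 = -5/7
  x_3 = -5/7;  a_3 = 0;  x_4 = (x_3 − 0)/5 = -1/7
  x_4 = -1/7;  a_4 = 2;  x_5 = (x_4 − 2)/5 = -3/7
Digits: (3, 3, 3, 0, 2).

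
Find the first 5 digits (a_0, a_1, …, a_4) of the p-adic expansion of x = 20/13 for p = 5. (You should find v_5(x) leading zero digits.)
(a_0, …, a_4) = (0, 3, 1, 2, 3)

v_5(20/13) = 1, so a_0 = ... = a_0 = 0. Factor out: x = 5^1 · u with u = 4/13 a unit in ℤ_5. Expand u iteratively via a_{v+i} = u_i mod 5, u_{i+1} = (u_i − a_{v+i})/5:
  u_0 = 4/13;  a_1 = 3;  u_1 = (u_0 − 3)/5 = -7/13
  u_1 = -7/13;  a_2 = 1;  u_2 = (u_1 − 1)/5 = -4/13
  u_2 = -4/13;  a_3 = 2;  u_3 = (u_2 − 2)/5 = -6/13
  u_3 = -6/13;  a_4 = 3;  u_4 = (u_3 − 3)/5 = -9/13
Digits: (0, 3, 1, 2, 3).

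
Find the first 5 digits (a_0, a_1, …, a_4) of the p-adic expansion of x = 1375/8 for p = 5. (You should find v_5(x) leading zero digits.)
(a_0, …, a_4) = (0, 0, 0, 2, 3)

v_5(1375/8) = 3, so a_0 = ... = a_2 = 0. Factor out: x = 5^3 · u with u = 11/8 a unit in ℤ_5. Expand u iteratively via a_{v+i} = u_i mod 5, u_{i+1} = (u_i − a_{v+i})/5:
  u_0 = 11/8;  a_3 = 2;  u_1 = (u_0 − 2)/5 = -1/8
  u_1 = -1/8;  a_4 = 3;  u_2 = (u_1 − 3)/5 = -5/8
Digits: (0, 0, 0, 2, 3).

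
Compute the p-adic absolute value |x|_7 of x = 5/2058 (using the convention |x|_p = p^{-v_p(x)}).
|5/2058|_7 = 343

Step 1 — compute v_7(x) by factoring powers of 7 out of the numerator and denominator: v_7(5/2058) = -3. Step 2 — apply |x|_p = p^{-v_p(x)} = 7^{3} = 343.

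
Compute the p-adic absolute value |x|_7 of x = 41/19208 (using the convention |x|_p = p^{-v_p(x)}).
|41/19208|_7 = 2401

Step 1 — compute v_7(x) by factoring powers of 7 out of the numerator and denominator: v_7(41/19208) = -4. Step 2 — apply |x|_p = p^{-v_p(x)} = 7^{4} = 2401.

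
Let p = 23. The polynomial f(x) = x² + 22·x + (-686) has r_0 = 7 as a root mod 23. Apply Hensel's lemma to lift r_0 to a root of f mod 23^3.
r_2 = 858 (mod 12167)

Hensel: r_{i+1} = r_i − f(r_i)·(f′(r_i))^{-1} mod 23^{i+2}, f′(x) = 2x + 22. Iterate:
  r_0 = 7 (mod 23)
  r_1 = 329 (mod 529)
  r_2 = 858 (mod 12167)
Final: r = 858 satisfies f(r) ≡ 0 mod 23^3.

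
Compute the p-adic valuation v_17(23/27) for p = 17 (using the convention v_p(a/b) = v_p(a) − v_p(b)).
v_17(23/27) = 0

Factor powers of 17 from the numerator and denominator of the reduced fraction: 23 = 17^0 · 23 and 27 = 17^0 · 27. Apply v_p(a/b) = v_p(a) − v_p(b): v_17(23/27) = 0 − 0 = 0.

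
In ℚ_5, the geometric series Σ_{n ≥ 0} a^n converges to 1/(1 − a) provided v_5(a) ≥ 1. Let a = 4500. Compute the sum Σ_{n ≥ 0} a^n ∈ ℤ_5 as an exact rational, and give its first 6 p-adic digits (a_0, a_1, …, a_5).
Σ a^n = 1/(1 − a) = -1/4499;  first 6 digits = (1, 0, 0, 1, 2, 1)

v_5(a) = 3 ≥ 1, so the series converges in ℤ_5 to 1/(1 − a) = 1/(1 − 4500) = -1/4499. Expand this rational in ℤ_5: compute digits iteratively via d_i = x_i mod 5, x_{i+1} = (x_i − d_i)/5. The first 6 digits are (1, 0, 0, 1, 2, 1).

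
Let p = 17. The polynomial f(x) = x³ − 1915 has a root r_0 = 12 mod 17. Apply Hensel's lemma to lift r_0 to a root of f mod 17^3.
r_2 = 4415 (mod 4913)

Hensel: r_{i+1} = r_i − f(r_i)/f′(r_i) mod 17^{i+2}, where f′(x) = 3x². Iterate:
  r_0 = 12 (mod 17)
  r_1 = 80 (mod 289)
  r_2 = 4415 (mod 4913)
Final: r = 4415 with f(r) ≡ 0 mod 17^3.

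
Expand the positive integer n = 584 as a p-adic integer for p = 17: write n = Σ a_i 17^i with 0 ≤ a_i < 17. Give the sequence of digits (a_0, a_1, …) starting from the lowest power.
(a_0, a_1, …) = (6, 0, 2)

Repeated division by 17 gives the digits low-to-high: 584 = 6 + 2·17^2. Digit sequence: (6, 0, 2).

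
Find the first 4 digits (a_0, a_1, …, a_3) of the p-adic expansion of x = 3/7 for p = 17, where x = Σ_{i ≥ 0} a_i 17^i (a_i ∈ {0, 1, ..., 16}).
(a_0, …, a_3) = (15, 4, 7, 2)

v_17(3/7) = 0 (numerator and denominator both coprime to 17), so x ∈ ℤ_17^×. Compute digits iteratively via a_i = x_i mod 17, x_{i+1} = (x_i − a_i)/17, with x_0 = x:
  x_0 = 3/7;  a_0 = 15;  x_1 = (x_0 − 15)/17 = -6/7
  x_1 = -6/7;  a_1 = 4;  x_2 = (x_1 − 4)/17 = -2/7
  x_2 = -2/7;  a_2 = 7;  x_3 = (x_2 − 7)/17 = -3/7
  x_3 = -3/7;  a_3 = 2;  x_4 = (x_3 − 2)/17 = -1/7
Digits: (15, 4, 7, 2).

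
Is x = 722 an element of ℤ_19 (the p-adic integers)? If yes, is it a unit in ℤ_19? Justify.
x ∈ ℤ_19 but not a unit; v_19(x) = 2 > 0

ℤ_19 = {x ∈ ℚ_19 : v_19(x) ≥ 0} and ℤ_19^× = {x ∈ ℤ_19 : v_19(x) = 0}. Here v_19(722) = v_19(num) − v_19(den) = 2; compare against these criteria.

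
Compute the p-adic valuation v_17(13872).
v_17(13872) = 2

v_17(n) is the largest exponent k such that 17^k divides n. Factor out: 13872 = 17^2 · 48. (Sign doesn't affect v_p.) So v_17(13872) = 2.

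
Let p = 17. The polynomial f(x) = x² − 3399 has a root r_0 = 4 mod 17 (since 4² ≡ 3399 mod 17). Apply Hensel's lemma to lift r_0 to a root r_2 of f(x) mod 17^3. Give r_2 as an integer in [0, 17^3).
r_2 = 4798 (mod 4913)

Hensel's recurrence: r_{i+1} = r_i − f(r_i)·(f′(r_i))^{-1} mod 17^{i+2}, with f′(x) = 2x. Iterate:
  r_0 = 4 (mod 17)
  r_1 = 174 (mod 289)
  r_2 = 4798 (mod 4913)
Final: r_2 = 4798, and one checks f(r_2) ≡ 0 mod 17^3.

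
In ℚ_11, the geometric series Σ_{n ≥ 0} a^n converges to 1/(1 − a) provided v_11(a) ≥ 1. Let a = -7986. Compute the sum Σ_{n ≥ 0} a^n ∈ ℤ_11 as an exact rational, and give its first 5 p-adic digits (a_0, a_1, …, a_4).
Σ a^n = 1/(1 − a) = 1/7987;  first 5 digits = (1, 0, 0, 5, 10)

v_11(a) = 3 ≥ 1, so the series converges in ℤ_11 to 1/(1 − a) = 1/(1 − (-7986)) = 1/7987. Expand this rational in ℤ_11: compute digits iteratively via d_i = x_i mod 11, x_{i+1} = (x_i − d_i)/11. The first 5 digits are (1, 0, 0, 5, 10).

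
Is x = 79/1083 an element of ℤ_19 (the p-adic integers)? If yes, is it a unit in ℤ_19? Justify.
x ∉ ℤ_19 (v_19(x) = -2 < 0)

ℤ_19 = {x ∈ ℚ_19 : v_19(x) ≥ 0} and ℤ_19^× = {x ∈ ℤ_19 : v_19(x) = 0}. Here v_19(79/1083) = v_19(num) − v_19(den) = -2; compare against these criteria.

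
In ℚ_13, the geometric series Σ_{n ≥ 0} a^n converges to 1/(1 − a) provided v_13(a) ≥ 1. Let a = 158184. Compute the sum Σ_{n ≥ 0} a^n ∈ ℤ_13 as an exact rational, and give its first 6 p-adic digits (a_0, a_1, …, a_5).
Σ a^n = 1/(1 − a) = -1/158183;  first 6 digits = (1, 0, 0, 7, 5, 0)

v_13(a) = 3 ≥ 1, so the series converges in ℤ_13 to 1/(1 − a) = 1/(1 − 158184) = -1/158183. Expand this rational in ℤ_13: compute digits iteratively via d_i = x_i mod 13, x_{i+1} = (x_i − d_i)/13. The first 6 digits are (1, 0, 0, 7, 5, 0).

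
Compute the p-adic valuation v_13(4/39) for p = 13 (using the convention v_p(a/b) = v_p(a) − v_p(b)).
v_13(4/39) = -1

Factor powers of 13 from the numerator and denominator of the reduced fraction: 4 = 13^0 · 4 and 39 = 13^1 · 3. Apply v_p(a/b) = v_p(a) − v_p(b): v_13(4/39) = 0 − 1 = -1.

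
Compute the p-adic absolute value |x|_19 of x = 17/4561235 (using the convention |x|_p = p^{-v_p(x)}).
|17/4561235|_19 = 130321

Step 1 — compute v_19(x) by factoring powers of 19 out of the numerator and denominator: v_19(17/4561235) = -4. Step 2 — apply |x|_p = p^{-v_p(x)} = 19^{4} = 130321.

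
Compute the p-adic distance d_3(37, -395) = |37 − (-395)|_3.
d_3(37, -395) = 1/27

Step 1 — x − y = 37 − (-395) = 432. Step 2 — v_3(432) = 3 (factor: 432 = (3^3 · 16); the sign does not affect v_p). Step 3 — |x − y|_3 = 3^{-3} = 1/27.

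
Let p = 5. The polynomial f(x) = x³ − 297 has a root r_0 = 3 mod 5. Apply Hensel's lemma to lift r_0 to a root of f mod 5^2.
r_1 = 13 (mod 25)

Hensel: r_{i+1} = r_i − f(r_i)/f′(r_i) mod 5^{i+2}, where f′(x) = 3x². Iterate:
  r_0 = 3 (mod 5)
  r_1 = 13 (mod 25)
Final: r = 13 with f(r) ≡ 0 mod 5^2.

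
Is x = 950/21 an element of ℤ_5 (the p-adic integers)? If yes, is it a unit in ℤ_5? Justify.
x ∈ ℤ_5 but not a unit; v_5(x) = 2 > 0

ℤ_5 = {x ∈ ℚ_5 : v_5(x) ≥ 0} and ℤ_5^× = {x ∈ ℤ_5 : v_5(x) = 0}. Here v_5(950/21) = v_5(num) − v_5(den) = 2; compare against these criteria.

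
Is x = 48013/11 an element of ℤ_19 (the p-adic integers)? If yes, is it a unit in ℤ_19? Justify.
x ∈ ℤ_19 but not a unit; v_19(x) = 3 > 0

ℤ_19 = {x ∈ ℚ_19 : v_19(x) ≥ 0} and ℤ_19^× = {x ∈ ℤ_19 : v_19(x) = 0}. Here v_19(48013/11) = v_19(num) − v_19(den) = 3; compare against these criteria.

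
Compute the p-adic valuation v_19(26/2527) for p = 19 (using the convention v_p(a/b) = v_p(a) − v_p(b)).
v_19(26/2527) = -2

Factor powers of 19 from the numerator and denominator of the reduced fraction: 26 = 19^0 · 26 and 2527 = 19^2 · 7. Apply v_p(a/b) = v_p(a) − v_p(b): v_19(26/2527) = 0 − 2 = -2.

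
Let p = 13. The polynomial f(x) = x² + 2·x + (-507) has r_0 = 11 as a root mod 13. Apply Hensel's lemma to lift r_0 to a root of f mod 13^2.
r_1 = 167 (mod 169)

Hensel: r_{i+1} = r_i − f(r_i)·(f′(r_i))^{-1} mod 13^{i+2}, f′(x) = 2x + 2. Iterate:
  r_0 = 11 (mod 13)
  r_1 = 167 (mod 169)
Final: r = 167 satisfies f(r) ≡ 0 mod 13^2.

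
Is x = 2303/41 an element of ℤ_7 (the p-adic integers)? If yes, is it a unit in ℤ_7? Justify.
x ∈ ℤ_7 but not a unit; v_7(x) = 2 > 0

ℤ_7 = {x ∈ ℚ_7 : v_7(x) ≥ 0} and ℤ_7^× = {x ∈ ℤ_7 : v_7(x) = 0}. Here v_7(2303/41) = v_7(num) − v_7(den) = 2; compare against these criteria.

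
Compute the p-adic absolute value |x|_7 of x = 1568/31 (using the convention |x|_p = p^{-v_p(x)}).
|1568/31|_7 = 1/49

Step 1 — compute v_7(x) by factoring powers of 7 out of the numerator and denominator: v_7(1568/31) = 2. Step 2 — apply |x|_p = p^{-v_p(x)} = 7^{-2} = 1/49.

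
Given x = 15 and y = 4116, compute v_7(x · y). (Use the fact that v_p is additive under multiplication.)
v_7(61740) = 3

v_p(x) = 0 (factor: 15 = 7^0 · 15); v_p(y) = 3 (factor: 4116 = 7^3 · 12). Additivity: v_p(xy) = v_p(x) + v_p(y) = 0 + 3 = 3. (Direct check: xy = 61740 = 7^3 · (180).)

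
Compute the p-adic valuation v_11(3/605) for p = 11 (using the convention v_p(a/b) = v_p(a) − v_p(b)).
v_11(3/605) = -2

Factor powers of 11 from the numerator and denominator of the reduced fraction: 3 = 11^0 · 3 and 605 = 11^2 · 5. Apply v_p(a/b) = v_p(a) − v_p(b): v_11(3/605) = 0 − 2 = -2.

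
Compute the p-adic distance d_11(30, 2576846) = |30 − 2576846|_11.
d_11(30, 2576846) = 1/161051

Step 1 — x − y = 30 − 2576846 = -2576816. Step 2 — v_11(-2576816) = 5 (factor: -2576816 = −(11^5 · 16); the sign does not affect v_p). Step 3 — |x − y|_11 = 11^{-5} = 1/161051.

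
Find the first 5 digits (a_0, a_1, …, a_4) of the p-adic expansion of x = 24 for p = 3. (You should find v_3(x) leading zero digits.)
(a_0, …, a_4) = (0, 2, 2, 0, 0)

v_3(24) = 1, so a_0 = ... = a_0 = 0. Factor out: x = 3^1 · u with u = 8 a unit in ℤ_3. Expand u iteratively via a_{v+i} = u_i mod 3, u_{i+1} = (u_i − a_{v+i})/3:
  u_0 = 8;  a_1 = 2;  u_1 = (u_0 − 2)/3 = 2
  u_1 = 2;  a_2 = 2;  u_2 = (u_1 − 2)/3 = 0
  u_2 = 0;  a_3 = 0;  u_3 = (u_2 − 0)/3 = 0
  u_3 = 0;  a_4 = 0;  u_4 = (u_3 − 0)/3 = 0
Digits: (0, 2, 2, 0, 0).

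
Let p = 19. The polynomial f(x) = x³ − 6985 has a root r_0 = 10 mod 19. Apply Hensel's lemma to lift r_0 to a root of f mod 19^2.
r_1 = 48 (mod 361)

Hensel: r_{i+1} = r_i − f(r_i)/f′(r_i) mod 19^{i+2}, where f′(x) = 3x². Iterate:
  r_0 = 10 (mod 19)
  r_1 = 48 (mod 361)
Final: r = 48 with f(r) ≡ 0 mod 19^2.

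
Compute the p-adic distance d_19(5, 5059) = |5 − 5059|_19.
d_19(5, 5059) = 1/361

Step 1 — x − y = 5 − 5059 = -5054. Step 2 — v_19(-5054) = 2 (factor: -5054 = −(19^2 · 14); the sign does not affect v_p). Step 3 — |x − y|_19 = 19^{-2} = 1/361.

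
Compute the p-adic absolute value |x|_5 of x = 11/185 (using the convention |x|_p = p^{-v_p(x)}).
|11/185|_5 = 5

Step 1 — compute v_5(x) by factoring powers of 5 out of the numerator and denominator: v_5(11/185) = -1. Step 2 — apply |x|_p = p^{-v_p(x)} = 5^{1} = 5.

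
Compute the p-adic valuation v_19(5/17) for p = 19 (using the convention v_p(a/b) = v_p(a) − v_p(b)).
v_19(5/17) = 0

Factor powers of 19 from the numerator and denominator of the reduced fraction: 5 = 19^0 · 5 and 17 = 19^0 · 17. Apply v_p(a/b) = v_p(a) − v_p(b): v_19(5/17) = 0 − 0 = 0.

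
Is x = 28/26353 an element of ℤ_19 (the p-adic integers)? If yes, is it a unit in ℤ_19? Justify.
x ∉ ℤ_19 (v_19(x) = -2 < 0)

ℤ_19 = {x ∈ ℚ_19 : v_19(x) ≥ 0} and ℤ_19^× = {x ∈ ℤ_19 : v_19(x) = 0}. Here v_19(28/26353) = v_19(num) − v_19(den) = -2; compare against these criteria.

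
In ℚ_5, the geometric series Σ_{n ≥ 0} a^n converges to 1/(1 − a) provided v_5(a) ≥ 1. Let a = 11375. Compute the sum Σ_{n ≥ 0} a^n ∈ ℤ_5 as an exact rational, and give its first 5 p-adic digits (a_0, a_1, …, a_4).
Σ a^n = 1/(1 − a) = -1/11374;  first 5 digits = (1, 0, 0, 1, 3)

v_5(a) = 3 ≥ 1, so the series converges in ℤ_5 to 1/(1 − a) = 1/(1 − 11375) = -1/11374. Expand this rational in ℤ_5: compute digits iteratively via d_i = x_i mod 5, x_{i+1} = (x_i − d_i)/5. The first 5 digits are (1, 0, 0, 1, 3).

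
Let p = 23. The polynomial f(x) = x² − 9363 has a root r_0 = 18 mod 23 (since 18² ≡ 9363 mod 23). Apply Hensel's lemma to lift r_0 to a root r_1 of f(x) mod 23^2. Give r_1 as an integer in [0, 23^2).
r_1 = 225 (mod 529)

Hensel's recurrence: r_{i+1} = r_i − f(r_i)·(f′(r_i))^{-1} mod 23^{i+2}, with f′(x) = 2x. Iterate:
  r_0 = 18 (mod 23)
  r_1 = 225 (mod 529)
Final: r_1 = 225, and one checks f(r_1) ≡ 0 mod 23^2.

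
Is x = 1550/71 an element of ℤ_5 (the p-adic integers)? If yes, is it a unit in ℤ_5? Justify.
x ∈ ℤ_5 but not a unit; v_5(x) = 2 > 0

ℤ_5 = {x ∈ ℚ_5 : v_5(x) ≥ 0} and ℤ_5^× = {x ∈ ℤ_5 : v_5(x) = 0}. Here v_5(1550/71) = v_5(num) − v_5(den) = 2; compare against these criteria.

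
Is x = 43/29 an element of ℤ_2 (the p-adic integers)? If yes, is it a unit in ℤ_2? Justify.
x ∈ ℤ_2^× (unit); v_2(x) = 0

ℤ_2 = {x ∈ ℚ_2 : v_2(x) ≥ 0} and ℤ_2^× = {x ∈ ℤ_2 : v_2(x) = 0}. Here v_2(43/29) = v_2(num) − v_2(den) = 0; compare against these criteria.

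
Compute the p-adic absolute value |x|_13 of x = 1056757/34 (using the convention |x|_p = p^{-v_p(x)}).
|1056757/34|_13 = 1/28561

Step 1 — compute v_13(x) by factoring powers of 13 out of the numerator and denominator: v_13(1056757/34) = 4. Step 2 — apply |x|_p = p^{-v_p(x)} = 13^{-4} = 1/28561.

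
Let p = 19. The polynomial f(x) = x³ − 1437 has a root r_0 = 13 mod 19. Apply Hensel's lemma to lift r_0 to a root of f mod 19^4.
r_3 = 22281 (mod 130321)

Hensel: r_{i+1} = r_i − f(r_i)/f′(r_i) mod 19^{i+2}, where f′(x) = 3x². Iterate:
  r_0 = 13 (mod 19)
  r_1 = 260 (mod 361)
  r_2 = 1704 (mod 6859)
  r_3 = 22281 (mod 130321)
Final: r = 22281 with f(r) ≡ 0 mod 19^4.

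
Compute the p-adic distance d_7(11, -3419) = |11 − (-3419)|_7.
d_7(11, -3419) = 1/343

Step 1 — x − y = 11 − (-3419) = 3430. Step 2 — v_7(3430) = 3 (factor: 3430 = (7^3 · 10); the sign does not affect v_p). Step 3 — |x − y|_7 = 7^{-3} = 1/343.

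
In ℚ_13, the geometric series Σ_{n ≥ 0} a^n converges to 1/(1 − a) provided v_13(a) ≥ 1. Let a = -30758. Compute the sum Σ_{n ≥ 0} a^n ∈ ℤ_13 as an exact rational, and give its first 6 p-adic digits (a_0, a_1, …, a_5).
Σ a^n = 1/(1 − a) = 1/30759;  first 6 digits = (1, 0, 0, 12, 11, 12)

v_13(a) = 3 ≥ 1, so the series converges in ℤ_13 to 1/(1 − a) = 1/(1 − (-30758)) = 1/30759. Expand this rational in ℤ_13: compute digits iteratively via d_i = x_i mod 13, x_{i+1} = (x_i − d_i)/13. The first 6 digits are (1, 0, 0, 12, 11, 12).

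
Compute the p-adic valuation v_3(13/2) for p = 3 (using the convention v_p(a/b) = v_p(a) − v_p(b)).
v_3(13/2) = 0

Factor powers of 3 from the numerator and denominator of the reduced fraction: 13 = 3^0 · 13 and 2 = 3^0 · 2. Apply v_p(a/b) = v_p(a) − v_p(b): v_3(13/2) = 0 − 0 = 0.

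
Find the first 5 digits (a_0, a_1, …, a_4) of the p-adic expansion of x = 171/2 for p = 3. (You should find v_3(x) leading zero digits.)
(a_0, …, a_4) = (0, 0, 2, 1, 2)

v_3(171/2) = 2, so a_0 = ... = a_1 = 0. Factor out: x = 3^2 · u with u = 19/2 a unit in ℤ_3. Expand u iteratively via a_{v+i} = u_i mod 3, u_{i+1} = (u_i − a_{v+i})/3:
  u_0 = 19/2;  a_2 = 2;  u_1 = (u_0 − 2)/3 = 5/2
  u_1 = 5/2;  a_3 = 1;  u_2 = (u_1 − 1)/3 = 1/2
  u_2 = 1/2;  a_4 = 2;  u_3 = (u_2 − 2)/3 = -1/2
Digits: (0, 0, 2, 1, 2).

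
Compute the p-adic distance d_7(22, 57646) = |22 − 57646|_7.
d_7(22, 57646) = 1/2401

Step 1 — x − y = 22 − 57646 = -57624. Step 2 — v_7(-57624) = 4 (factor: -57624 = −(7^4 · 24); the sign does not affect v_p). Step 3 — |x − y|_7 = 7^{-4} = 1/2401.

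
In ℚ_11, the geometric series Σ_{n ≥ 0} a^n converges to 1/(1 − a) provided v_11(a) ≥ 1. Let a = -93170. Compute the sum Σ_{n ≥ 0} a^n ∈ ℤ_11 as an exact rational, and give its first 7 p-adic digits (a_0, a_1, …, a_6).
Σ a^n = 1/(1 − a) = 1/93171;  first 7 digits = (1, 0, 0, 7, 4, 10, 4)

v_11(a) = 3 ≥ 1, so the series converges in ℤ_11 to 1/(1 − a) = 1/(1 − (-93170)) = 1/93171. Expand this rational in ℤ_11: compute digits iteratively via d_i = x_i mod 11, x_{i+1} = (x_i − d_i)/11. The first 7 digits are (1, 0, 0, 7, 4, 10, 4).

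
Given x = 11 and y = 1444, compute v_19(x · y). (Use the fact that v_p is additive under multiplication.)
v_19(15884) = 2

v_p(x) = 0 (factor: 11 = 19^0 · 11); v_p(y) = 2 (factor: 1444 = 19^2 · 4). Additivity: v_p(xy) = v_p(x) + v_p(y) = 0 + 2 = 2. (Direct check: xy = 15884 = 19^2 · (44).)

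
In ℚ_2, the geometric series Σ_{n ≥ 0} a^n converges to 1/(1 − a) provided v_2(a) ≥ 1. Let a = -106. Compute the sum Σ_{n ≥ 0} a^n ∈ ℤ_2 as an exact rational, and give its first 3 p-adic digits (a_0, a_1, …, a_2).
Σ a^n = 1/(1 − a) = 1/107;  first 3 digits = (1, 1, 0)

v_2(a) = 1 ≥ 1, so the series converges in ℤ_2 to 1/(1 − a) = 1/(1 − (-106)) = 1/107. Expand this rational in ℤ_2: compute digits iteratively via d_i = x_i mod 2, x_{i+1} = (x_i − d_i)/2. The first 3 digits are (1, 1, 0).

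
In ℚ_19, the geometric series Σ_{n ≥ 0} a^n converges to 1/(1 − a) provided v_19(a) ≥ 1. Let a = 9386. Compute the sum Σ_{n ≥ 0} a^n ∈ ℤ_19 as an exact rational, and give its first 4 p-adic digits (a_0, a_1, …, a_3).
Σ a^n = 1/(1 − a) = -1/9385;  first 4 digits = (1, 0, 7, 1)

v_19(a) = 2 ≥ 1, so the series converges in ℤ_19 to 1/(1 − a) = 1/(1 − 9386) = -1/9385. Expand this rational in ℤ_19: compute digits iteratively via d_i = x_i mod 19, x_{i+1} = (x_i − d_i)/19. The first 4 digits are (1, 0, 7, 1).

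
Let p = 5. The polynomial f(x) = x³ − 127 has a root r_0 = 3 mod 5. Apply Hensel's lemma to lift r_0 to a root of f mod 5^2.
r_1 = 3 (mod 25)

Hensel: r_{i+1} = r_i − f(r_i)/f′(r_i) mod 5^{i+2}, where f′(x) = 3x². Iterate:
  r_0 = 3 (mod 5)
  r_1 = 3 (mod 25)
Final: r = 3 with f(r) ≡ 0 mod 5^2.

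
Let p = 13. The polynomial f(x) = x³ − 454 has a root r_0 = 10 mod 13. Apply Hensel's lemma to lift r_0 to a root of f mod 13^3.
r_2 = 647 (mod 2197)

Hensel: r_{i+1} = r_i − f(r_i)/f′(r_i) mod 13^{i+2}, where f′(x) = 3x². Iterate:
  r_0 = 10 (mod 13)
  r_1 = 140 (mod 169)
  r_2 = 647 (mod 2197)
Final: r = 647 with f(r) ≡ 0 mod 13^3.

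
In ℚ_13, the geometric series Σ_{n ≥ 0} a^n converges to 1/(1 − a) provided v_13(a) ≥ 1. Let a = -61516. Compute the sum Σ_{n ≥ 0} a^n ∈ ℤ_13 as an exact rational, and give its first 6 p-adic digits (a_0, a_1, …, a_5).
Σ a^n = 1/(1 − a) = 1/61517;  first 6 digits = (1, 0, 0, 11, 10, 12)

v_13(a) = 3 ≥ 1, so the series converges in ℤ_13 to 1/(1 − a) = 1/(1 − (-61516)) = 1/61517. Expand this rational in ℤ_13: compute digits iteratively via d_i = x_i mod 13, x_{i+1} = (x_i − d_i)/13. The first 6 digits are (1, 0, 0, 11, 10, 12).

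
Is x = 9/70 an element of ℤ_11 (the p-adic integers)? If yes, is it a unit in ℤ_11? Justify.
x ∈ ℤ_11^× (unit); v_11(x) = 0

ℤ_11 = {x ∈ ℚ_11 : v_11(x) ≥ 0} and ℤ_11^× = {x ∈ ℤ_11 : v_11(x) = 0}. Here v_11(9/70) = v_11(num) − v_11(den) = 0; compare against these criteria.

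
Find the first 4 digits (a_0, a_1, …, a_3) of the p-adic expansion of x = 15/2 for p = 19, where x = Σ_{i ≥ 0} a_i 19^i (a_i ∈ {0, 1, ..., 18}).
(a_0, …, a_3) = (17, 9, 9, 9)

v_19(15/2) = 0 (numerator and denominator both coprime to 19), so x ∈ ℤ_19^×. Compute digits iteratively via a_i = x_i mod 19, x_{i+1} = (x_i − a_i)/19, with x_0 = x:
  x_0 = 15/2;  a_0 = 17;  x_1 = (x_0 − 17)/19 = -1/2
  x_1 = -1/2;  a_1 = 9;  x_2 = (x_1 − 9)/19 = -1/2
  x_2 = -1/2;  a_2 = 9;  x_3 = (x_2 − 9)/19 = -1/2
  x_3 = -1/2;  a_3 = 9;  x_4 = (x_3 − 9)/19 = -1/2
Digits: (17, 9, 9, 9).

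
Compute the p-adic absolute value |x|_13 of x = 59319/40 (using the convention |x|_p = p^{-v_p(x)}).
|59319/40|_13 = 1/2197

Step 1 — compute v_13(x) by factoring powers of 13 out of the numerator and denominator: v_13(59319/40) = 3. Step 2 — apply |x|_p = p^{-v_p(x)} = 13^{-3} = 1/2197.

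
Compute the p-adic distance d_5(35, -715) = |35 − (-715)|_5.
d_5(35, -715) = 1/125

Step 1 — x − y = 35 − (-715) = 750. Step 2 — v_5(750) = 3 (factor: 750 = (5^3 · 6); the sign does not affect v_p). Step 3 — |x − y|_5 = 5^{-3} = 1/125.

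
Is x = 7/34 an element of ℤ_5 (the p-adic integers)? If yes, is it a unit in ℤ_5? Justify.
x ∈ ℤ_5^× (unit); v_5(x) = 0

ℤ_5 = {x ∈ ℚ_5 : v_5(x) ≥ 0} and ℤ_5^× = {x ∈ ℤ_5 : v_5(x) = 0}. Here v_5(7/34) = v_5(num) − v_5(den) = 0; compare against these criteria.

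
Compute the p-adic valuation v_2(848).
v_2(848) = 4

v_2(n) is the largest exponent k such that 2^k divides n. Factor out: 848 = 2^4 · 53. (Sign doesn't affect v_p.) So v_2(848) = 4.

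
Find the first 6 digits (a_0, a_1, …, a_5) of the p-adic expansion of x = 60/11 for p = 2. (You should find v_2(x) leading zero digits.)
(a_0, …, a_5) = (0, 0, 1, 0, 1, 1)

v_2(60/11) = 2, so a_0 = ... = a_1 = 0. Factor out: x = 2^2 · u with u = 15/11 a unit in ℤ_2. Expand u iteratively via a_{v+i} = u_i mod 2, u_{i+1} = (u_i − a_{v+i})/2:
  u_0 = 15/11;  a_2 = 1;  u_1 = (u_0 − 1)/2 = 2/11
  u_1 = 2/11;  a_3 = 0;  u_2 = (u_1 − 0)/2 = 1/11
  u_2 = 1/11;  a_4 = 1;  u_3 = (u_2 − 1)/2 = -5/11
  u_3 = -5/11;  a_5 = 1;  u_4 = (u_3 − 1)/2 = -8/11
Digits: (0, 0, 1, 0, 1, 1).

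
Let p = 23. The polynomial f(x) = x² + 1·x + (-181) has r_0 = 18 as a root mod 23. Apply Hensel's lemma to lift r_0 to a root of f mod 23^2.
r_1 = 271 (mod 529)

Hensel: r_{i+1} = r_i − f(r_i)·(f′(r_i))^{-1} mod 23^{i+2}, f′(x) = 2x + 1. Iterate:
  r_0 = 18 (mod 23)
  r_1 = 271 (mod 529)
Final: r = 271 satisfies f(r) ≡ 0 mod 23^2.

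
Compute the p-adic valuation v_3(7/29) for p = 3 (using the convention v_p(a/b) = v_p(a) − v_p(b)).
v_3(7/29) = 0

Factor powers of 3 from the numerator and denominator of the reduced fraction: 7 = 3^0 · 7 and 29 = 3^0 · 29. Apply v_p(a/b) = v_p(a) − v_p(b): v_3(7/29) = 0 − 0 = 0.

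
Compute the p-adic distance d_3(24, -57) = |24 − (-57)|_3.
d_3(24, -57) = 1/81

Step 1 — x − y = 24 − (-57) = 81. Step 2 — v_3(81) = 4 (factor: 81 = (3^4 · 1); the sign does not affect v_p). Step 3 — |x − y|_3 = 3^{-4} = 1/81.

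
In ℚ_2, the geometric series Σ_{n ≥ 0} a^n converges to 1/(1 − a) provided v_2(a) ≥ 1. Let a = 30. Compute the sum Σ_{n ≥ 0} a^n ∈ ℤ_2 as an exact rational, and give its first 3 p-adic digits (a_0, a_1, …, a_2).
Σ a^n = 1/(1 − a) = -1/29;  first 3 digits = (1, 1, 0)

v_2(a) = 1 ≥ 1, so the series converges in ℤ_2 to 1/(1 − a) = 1/(1 − 30) = -1/29. Expand this rational in ℤ_2: compute digits iteratively via d_i = x_i mod 2, x_{i+1} = (x_i − d_i)/2. The first 3 digits are (1, 1, 0).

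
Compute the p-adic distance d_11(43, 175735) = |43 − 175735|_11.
d_11(43, 175735) = 1/14641

Step 1 — x − y = 43 − 175735 = -175692. Step 2 — v_11(-175692) = 4 (factor: -175692 = −(11^4 · 12); the sign does not affect v_p). Step 3 — |x − y|_11 = 11^{-4} = 1/14641.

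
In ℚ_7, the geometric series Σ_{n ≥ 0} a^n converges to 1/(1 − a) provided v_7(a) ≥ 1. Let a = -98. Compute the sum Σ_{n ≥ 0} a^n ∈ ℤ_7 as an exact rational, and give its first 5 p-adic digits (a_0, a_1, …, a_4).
Σ a^n = 1/(1 − a) = 1/99;  first 5 digits = (1, 0, 5, 6, 3)

v_7(a) = 2 ≥ 1, so the series converges in ℤ_7 to 1/(1 − a) = 1/(1 − (-98)) = 1/99. Expand this rational in ℤ_7: compute digits iteratively via d_i = x_i mod 7, x_{i+1} = (x_i − d_i)/7. The first 5 digits are (1, 0, 5, 6, 3).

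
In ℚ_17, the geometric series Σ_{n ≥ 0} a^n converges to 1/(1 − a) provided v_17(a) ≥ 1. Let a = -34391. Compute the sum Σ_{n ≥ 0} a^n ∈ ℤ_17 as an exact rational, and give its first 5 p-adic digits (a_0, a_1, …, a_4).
Σ a^n = 1/(1 − a) = 1/34392;  first 5 digits = (1, 0, 0, 10, 16)

v_17(a) = 3 ≥ 1, so the series converges in ℤ_17 to 1/(1 − a) = 1/(1 − (-34391)) = 1/34392. Expand this rational in ℤ_17: compute digits iteratively via d_i = x_i mod 17, x_{i+1} = (x_i − d_i)/17. The first 5 digits are (1, 0, 0, 10, 16).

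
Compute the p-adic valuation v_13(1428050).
v_13(1428050) = 4

v_13(n) is the largest exponent k such that 13^k divides n. Factor out: 1428050 = 13^4 · 50. (Sign doesn't affect v_p.) So v_13(1428050) = 4.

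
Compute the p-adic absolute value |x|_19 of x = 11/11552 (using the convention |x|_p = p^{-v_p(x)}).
|11/11552|_19 = 361

Step 1 — compute v_19(x) by factoring powers of 19 out of the numerator and denominator: v_19(11/11552) = -2. Step 2 — apply |x|_p = p^{-v_p(x)} = 19^{2} = 361.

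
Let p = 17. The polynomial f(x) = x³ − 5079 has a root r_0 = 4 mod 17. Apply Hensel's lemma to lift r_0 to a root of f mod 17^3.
r_2 = 4016 (mod 4913)

Hensel: r_{i+1} = r_i − f(r_i)/f′(r_i) mod 17^{i+2}, where f′(x) = 3x². Iterate:
  r_0 = 4 (mod 17)
  r_1 = 259 (mod 289)
  r_2 = 4016 (mod 4913)
Final: r = 4016 with f(r) ≡ 0 mod 17^3.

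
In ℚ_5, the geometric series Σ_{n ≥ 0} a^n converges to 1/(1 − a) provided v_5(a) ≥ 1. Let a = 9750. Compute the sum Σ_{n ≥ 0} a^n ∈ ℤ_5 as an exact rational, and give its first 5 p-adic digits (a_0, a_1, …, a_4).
Σ a^n = 1/(1 − a) = -1/9749;  first 5 digits = (1, 0, 0, 3, 0)

v_5(a) = 3 ≥ 1, so the series converges in ℤ_5 to 1/(1 − a) = 1/(1 − 9750) = -1/9749. Expand this rational in ℤ_5: compute digits iteratively via d_i = x_i mod 5, x_{i+1} = (x_i − d_i)/5. The first 5 digits are (1, 0, 0, 3, 0).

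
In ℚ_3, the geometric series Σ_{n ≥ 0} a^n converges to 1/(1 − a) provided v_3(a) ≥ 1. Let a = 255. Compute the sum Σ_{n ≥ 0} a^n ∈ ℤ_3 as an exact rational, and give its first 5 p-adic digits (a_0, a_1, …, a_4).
Σ a^n = 1/(1 − a) = -1/254;  first 5 digits = (1, 1, 2, 0, 0)

v_3(a) = 1 ≥ 1, so the series converges in ℤ_3 to 1/(1 − a) = 1/(1 − 255) = -1/254. Expand this rational in ℤ_3: compute digits iteratively via d_i = x_i mod 3, x_{i+1} = (x_i − d_i)/3. The first 5 digits are (1, 1, 2, 0, 0).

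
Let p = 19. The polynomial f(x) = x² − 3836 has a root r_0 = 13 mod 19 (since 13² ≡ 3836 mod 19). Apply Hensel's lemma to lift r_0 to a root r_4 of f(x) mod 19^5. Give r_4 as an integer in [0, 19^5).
r_4 = 1141039 (mod 2476099)

Hensel's recurrence: r_{i+1} = r_i − f(r_i)·(f′(r_i))^{-1} mod 19^{i+2}, with f′(x) = 2x. Iterate:
  r_0 = 13 (mod 19)
  r_1 = 279 (mod 361)
  r_2 = 2445 (mod 6859)
  r_3 = 98471 (mod 130321)
  r_4 = 1141039 (mod 2476099)
Final: r_4 = 1141039, and one checks f(r_4) ≡ 0 mod 19^5.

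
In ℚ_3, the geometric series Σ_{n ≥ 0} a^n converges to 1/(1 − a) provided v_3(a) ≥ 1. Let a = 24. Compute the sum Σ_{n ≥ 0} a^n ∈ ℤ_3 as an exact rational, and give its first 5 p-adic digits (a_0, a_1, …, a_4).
Σ a^n = 1/(1 − a) = -1/23;  first 5 digits = (1, 2, 0, 0, 2)

v_3(a) = 1 ≥ 1, so the series converges in ℤ_3 to 1/(1 − a) = 1/(1 − 24) = -1/23. Expand this rational in ℤ_3: compute digits iteratively via d_i = x_i mod 3, x_{i+1} = (x_i − d_i)/3. The first 5 digits are (1, 2, 0, 0, 2).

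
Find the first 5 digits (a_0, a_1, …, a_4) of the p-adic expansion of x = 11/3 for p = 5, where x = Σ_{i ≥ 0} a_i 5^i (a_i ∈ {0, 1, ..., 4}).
(a_0, …, a_4) = (2, 2, 3, 1, 3)

v_5(11/3) = 0 (numerator and denominator both coprime to 5), so x ∈ ℤ_5^×. Compute digits iteratively via a_i = x_i mod 5, x_{i+1} = (x_i − a_i)/5, with x_0 = x:
  x_0 = 11/3;  a_0 = 2;  x_1 = (x_0 − 2)/5 = 1/3
  x_1 = 1/3;  a_1 = 2;  x_2 = (x_1 − 2)/5 = -1/3
  x_2 = -1/3;  a_2 = 3;  x_3 = (x_2 − 3)/5 = -2/3
  x_3 = -2/3;  a_3 = 1;  x_4 = (x_3 − 1)/5 = -1/3
  x_4 = -1/3;  a_4 = 3;  x_5 = (x_4 − 3)/5 = -2/3
Digits: (2, 2, 3, 1, 3).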